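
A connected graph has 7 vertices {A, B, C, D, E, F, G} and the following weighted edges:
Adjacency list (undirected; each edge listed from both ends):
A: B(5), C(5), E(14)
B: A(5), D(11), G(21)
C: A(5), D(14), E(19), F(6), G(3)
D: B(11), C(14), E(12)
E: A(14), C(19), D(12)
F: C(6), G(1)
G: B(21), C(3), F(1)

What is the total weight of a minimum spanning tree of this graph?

Kruskal: consider edges lightest-first.
F–G (1): add — endpoints in different components.
C–G (3): add — endpoints in different components.
A–B (5): add — endpoints in different components.
A–C (5): add — endpoints in different components.
C–F (6): skip — C and F already connected.
B–D (11): add — endpoints in different components.
D–E (12): add — endpoints in different components.
MST edges: F–G, C–G, A–B, A–C, B–D, D–E; total weight 1+3+5+5+11+12 = 37.

37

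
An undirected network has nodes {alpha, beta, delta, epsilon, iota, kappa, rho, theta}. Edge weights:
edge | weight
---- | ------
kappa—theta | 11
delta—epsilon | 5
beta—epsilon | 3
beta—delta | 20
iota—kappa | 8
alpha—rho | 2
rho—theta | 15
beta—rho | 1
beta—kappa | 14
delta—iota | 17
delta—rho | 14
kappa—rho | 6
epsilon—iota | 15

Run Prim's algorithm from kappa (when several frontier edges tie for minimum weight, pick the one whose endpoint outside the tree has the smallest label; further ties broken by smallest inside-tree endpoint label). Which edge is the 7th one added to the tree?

kappa-theta

Prim's algorithm from kappa:
Step 1: cheapest edge leaving the tree is kappa—rho (6); add rho.
Step 2: cheapest edge leaving the tree is beta—rho (1); add beta.
Step 3: cheapest edge leaving the tree is alpha—rho (2); add alpha.
Step 4: cheapest edge leaving the tree is beta—epsilon (3); add epsilon.
Step 5: cheapest edge leaving the tree is delta—epsilon (5); add delta.
Step 6: cheapest edge leaving the tree is iota—kappa (8); add iota.
Step 7: cheapest edge leaving the tree is kappa—theta (11); add theta.
The 7th edge added is kappa—theta.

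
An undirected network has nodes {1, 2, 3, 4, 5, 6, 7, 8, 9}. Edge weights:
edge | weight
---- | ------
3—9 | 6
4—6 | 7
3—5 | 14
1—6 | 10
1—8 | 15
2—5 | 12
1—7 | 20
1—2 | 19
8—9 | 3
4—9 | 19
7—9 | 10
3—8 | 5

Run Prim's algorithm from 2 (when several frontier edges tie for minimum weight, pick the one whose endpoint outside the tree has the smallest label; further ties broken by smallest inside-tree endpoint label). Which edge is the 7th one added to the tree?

1-6

Prim, starting at 2.
Step 1: frontier [2—5 12, 1—2 19] → take 2—5 (12); add 5.
Step 2: frontier [1—2 19, 3—5 14] → take 3—5 (14); add 3.
Step 3: frontier [1—2 19, 3—8 5, 3—9 6] → take 3—8 (5); add 8.
Step 4: frontier [1—2 19, 3—9 6, 8—9 3, 1—8 15] → take 8—9 (3); add 9.
Step 5: frontier [1—2 19, 1—8 15, 7—9 10, 4—9 19] → take 7—9 (10); add 7.
Step 6: frontier [1—2 19, 1—7 20, 1—8 15, 4—9 19] → take 1—8 (15); add 1.
Step 7: frontier [1—6 10, 4—9 19] → take 1—6 (10); add 6.
Step 8: frontier [4—6 7, 4—9 19] → take 4—6 (7); add 4.
The 7th edge added is 1—6.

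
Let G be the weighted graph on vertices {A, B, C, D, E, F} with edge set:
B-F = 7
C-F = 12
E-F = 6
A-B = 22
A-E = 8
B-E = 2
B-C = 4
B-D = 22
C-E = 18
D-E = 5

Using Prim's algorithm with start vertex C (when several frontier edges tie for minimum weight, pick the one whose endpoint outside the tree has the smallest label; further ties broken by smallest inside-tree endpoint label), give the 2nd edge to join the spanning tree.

B-E

Grow the tree from C using Prim:
Step 1: cheapest edge leaving the tree is B-C (4); add B.
Step 2: cheapest edge leaving the tree is B-E (2); add E.
Step 3: cheapest edge leaving the tree is D-E (5); add D.
Step 4: cheapest edge leaving the tree is E-F (6); add F.
Step 5: cheapest edge leaving the tree is A-E (8); add A.
The 2nd edge added is B-E.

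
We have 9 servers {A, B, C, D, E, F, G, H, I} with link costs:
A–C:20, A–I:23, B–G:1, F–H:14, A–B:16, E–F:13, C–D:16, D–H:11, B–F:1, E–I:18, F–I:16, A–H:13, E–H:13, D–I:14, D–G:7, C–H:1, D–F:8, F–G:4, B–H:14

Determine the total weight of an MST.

61

Prim, starting at B.
Step 1: cheapest edge leaving the tree is B–F (1); add F.
Step 2: cheapest edge leaving the tree is B–G (1); add G.
Step 3: cheapest edge leaving the tree is D–G (7); add D.
Step 4: cheapest edge leaving the tree is D–H (11); add H.
Step 5: cheapest edge leaving the tree is C–H (1); add C.
Step 6: cheapest edge leaving the tree is A–H (13); add A.
Step 7: cheapest edge leaving the tree is E–F (13); add E.
Step 8: cheapest edge leaving the tree is D–I (14); add I.
MST edges: B–F, B–G, D–G, D–H, C–H, A–H, E–F, D–I; total weight 1+1+7+11+1+13+13+14 = 61.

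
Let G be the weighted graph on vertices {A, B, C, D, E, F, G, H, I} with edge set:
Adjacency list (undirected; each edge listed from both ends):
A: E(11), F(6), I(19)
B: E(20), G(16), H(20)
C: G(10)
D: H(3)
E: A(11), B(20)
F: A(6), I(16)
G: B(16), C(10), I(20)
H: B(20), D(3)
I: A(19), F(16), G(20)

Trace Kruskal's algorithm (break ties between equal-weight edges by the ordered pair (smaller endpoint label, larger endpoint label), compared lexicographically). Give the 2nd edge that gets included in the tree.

Sort edges by weight, then run Kruskal:
D—H (3): add — endpoints in different components.
A—F (6): add — endpoints in different components.
C—G (10): add — endpoints in different components.
A—E (11): add — endpoints in different components.
B—G (16): add — endpoints in different components.
F—I (16): add — endpoints in different components.
A—I (19): skip — A and I already connected.
B—E (20): add — endpoints in different components.
B—H (20): add — endpoints in different components.
The 2nd edge added is A—F.

A-F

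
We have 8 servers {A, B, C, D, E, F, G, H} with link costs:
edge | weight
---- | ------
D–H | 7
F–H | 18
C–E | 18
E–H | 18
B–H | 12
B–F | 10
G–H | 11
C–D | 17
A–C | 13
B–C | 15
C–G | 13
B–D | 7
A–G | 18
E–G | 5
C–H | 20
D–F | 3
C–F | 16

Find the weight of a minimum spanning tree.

59

Kruskal's algorithm — process edges by increasing weight (ties by edge label):
D–F (3): add — endpoints in different components.
E–G (5): add — endpoints in different components.
B–D (7): add — endpoints in different components.
D–H (7): add — endpoints in different components.
B–F (10): skip — B and F already connected.
G–H (11): add — endpoints in different components.
B–H (12): skip — B and H already connected.
A–C (13): add — endpoints in different components.
C–G (13): add — endpoints in different components.
MST edges: D–F, E–G, B–D, D–H, G–H, A–C, C–G; total weight 3+5+7+7+11+13+13 = 59.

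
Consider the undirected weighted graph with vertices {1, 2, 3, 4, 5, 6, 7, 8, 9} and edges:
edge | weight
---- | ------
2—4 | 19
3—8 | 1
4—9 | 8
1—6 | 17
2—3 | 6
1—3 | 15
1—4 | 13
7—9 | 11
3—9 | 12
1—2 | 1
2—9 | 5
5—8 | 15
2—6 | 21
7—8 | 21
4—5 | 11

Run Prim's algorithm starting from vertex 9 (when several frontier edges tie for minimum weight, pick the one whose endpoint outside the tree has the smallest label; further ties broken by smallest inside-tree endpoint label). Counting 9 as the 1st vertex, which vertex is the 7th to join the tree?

5

Prim's algorithm from 9:
Step 1: cheapest edge leaving the tree is 2—9 (5); add 2.
Step 2: cheapest edge leaving the tree is 1—2 (1); add 1.
Step 3: cheapest edge leaving the tree is 2—3 (6); add 3.
Step 4: cheapest edge leaving the tree is 3—8 (1); add 8.
Step 5: cheapest edge leaving the tree is 4—9 (8); add 4.
Step 6: cheapest edge leaving the tree is 4—5 (11); add 5.
Step 7: cheapest edge leaving the tree is 7—9 (11); add 7.
Step 8: cheapest edge leaving the tree is 1—6 (17); add 6.
Vertex order: 9, 2, 1, 3, 8, 4, 5, 7, 6. The 7th vertex is 5.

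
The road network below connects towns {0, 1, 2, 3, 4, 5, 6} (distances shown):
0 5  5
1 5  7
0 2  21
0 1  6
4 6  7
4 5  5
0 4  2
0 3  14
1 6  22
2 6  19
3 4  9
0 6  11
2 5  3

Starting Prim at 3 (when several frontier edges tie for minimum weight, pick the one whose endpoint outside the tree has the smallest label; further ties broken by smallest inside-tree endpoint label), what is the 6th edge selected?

Prim, starting at 3.
Step 1: frontier [3 4 9, 0 3 14] → take 3 4 (9); add 4.
Step 2: frontier [0 3 14, 0 4 2, 4 5 5, 4 6 7] → take 0 4 (2); add 0.
Step 3: frontier [0 5 5, 0 1 6, 0 6 11, 0 2 21, 4 5 5, 4 6 7] → take 0 5 (5); add 5.
Step 4: frontier [0 1 6, 0 6 11, 0 2 21, 4 6 7, 2 5 3, 1 5 7] → take 2 5 (3); add 2.
Step 5: frontier [0 1 6, 0 6 11, 2 6 19, 4 6 7, 1 5 7] → take 0 1 (6); add 1.
Step 6: frontier [0 6 11, 1 6 22, 2 6 19, 4 6 7] → take 4 6 (7); add 6.
The 6th edge added is 4 6.

4-6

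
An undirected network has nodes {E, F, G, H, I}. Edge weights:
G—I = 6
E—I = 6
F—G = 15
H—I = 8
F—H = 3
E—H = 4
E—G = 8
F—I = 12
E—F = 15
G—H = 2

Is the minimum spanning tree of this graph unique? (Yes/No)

Kruskal: consider edges lightest-first.
G—H (2): add — endpoints in different components.
F—H (3): add — endpoints in different components.
E—H (4): add — endpoints in different components.
E—I (6): add — endpoints in different components.
Non-tree edge G—I has weight 6, equal to the heaviest edge on its tree cycle — swapping gives another MST of the same weight. Not unique.

No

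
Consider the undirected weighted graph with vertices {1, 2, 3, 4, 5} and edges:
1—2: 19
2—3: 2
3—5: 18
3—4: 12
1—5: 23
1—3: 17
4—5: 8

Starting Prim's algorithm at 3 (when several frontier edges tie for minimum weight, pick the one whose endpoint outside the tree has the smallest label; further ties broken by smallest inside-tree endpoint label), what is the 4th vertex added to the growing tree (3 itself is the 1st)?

5

Grow the tree from 3 using Prim:
Step 1: cheapest edge leaving the tree is 2—3 (2); add 2.
Step 2: cheapest edge leaving the tree is 3—4 (12); add 4.
Step 3: cheapest edge leaving the tree is 4—5 (8); add 5.
Step 4: cheapest edge leaving the tree is 1—3 (17); add 1.
Vertex order: 3, 2, 4, 5, 1. The 4th vertex is 5.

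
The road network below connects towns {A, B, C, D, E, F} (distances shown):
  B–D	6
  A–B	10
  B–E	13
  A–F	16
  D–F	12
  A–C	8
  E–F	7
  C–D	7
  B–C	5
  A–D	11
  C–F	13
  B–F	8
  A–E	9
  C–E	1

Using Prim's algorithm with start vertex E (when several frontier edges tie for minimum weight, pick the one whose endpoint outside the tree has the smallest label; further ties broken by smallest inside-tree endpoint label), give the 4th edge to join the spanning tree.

Grow the tree from E using Prim:
Step 1: cheapest edge leaving the tree is C–E (1); add C.
Step 2: cheapest edge leaving the tree is B–C (5); add B.
Step 3: cheapest edge leaving the tree is B–D (6); add D.
Step 4: cheapest edge leaving the tree is E–F (7); add F.
Step 5: cheapest edge leaving the tree is A–C (8); add A.
The 4th edge added is E–F.

E-F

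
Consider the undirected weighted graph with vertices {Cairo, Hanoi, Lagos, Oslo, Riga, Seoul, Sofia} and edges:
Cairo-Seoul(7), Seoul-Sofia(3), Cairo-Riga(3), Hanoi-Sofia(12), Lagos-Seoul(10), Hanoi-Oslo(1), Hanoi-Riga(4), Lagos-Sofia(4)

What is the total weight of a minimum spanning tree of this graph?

Sort edges by weight, then run Kruskal:
Hanoi-Oslo (1): add. Components now {Hanoi,Oslo} {Lagos} {Sofia} {Cairo} {Riga} {Seoul}
Cairo-Riga (3): add. Components now {Hanoi,Oslo} {Lagos} {Sofia} {Cairo,Riga} {Seoul}
Seoul-Sofia (3): add. Components now {Hanoi,Oslo} {Lagos} {Seoul,Sofia} {Cairo,Riga}
Hanoi-Riga (4): add. Components now {Cairo,Hanoi,Oslo,Riga} {Lagos} {Seoul,Sofia}
Lagos-Sofia (4): add. Components now {Cairo,Hanoi,Oslo,Riga} {Lagos,Seoul,Sofia}
Cairo-Seoul (7): add. Components now {Cairo,Hanoi,Lagos,Oslo,Riga,Seoul,Sofia}
MST edges: Hanoi-Oslo, Cairo-Riga, Seoul-Sofia, Hanoi-Riga, Lagos-Sofia, Cairo-Seoul; total weight 1+3+3+4+4+7 = 22.

22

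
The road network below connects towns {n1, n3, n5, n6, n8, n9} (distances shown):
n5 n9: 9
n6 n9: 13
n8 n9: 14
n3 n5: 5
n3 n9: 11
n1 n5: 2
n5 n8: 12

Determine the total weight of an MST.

41

Kruskal's algorithm — process edges by increasing weight (ties by edge label):
n1 n5 (2): add — endpoints in different components.
n3 n5 (5): add — endpoints in different components.
n5 n9 (9): add — endpoints in different components.
n3 n9 (11): skip — n3 and n9 already connected.
n5 n8 (12): add — endpoints in different components.
n6 n9 (13): add — endpoints in different components.
MST edges: n1 n5, n3 n5, n5 n9, n5 n8, n6 n9; total weight 2+5+9+12+13 = 41.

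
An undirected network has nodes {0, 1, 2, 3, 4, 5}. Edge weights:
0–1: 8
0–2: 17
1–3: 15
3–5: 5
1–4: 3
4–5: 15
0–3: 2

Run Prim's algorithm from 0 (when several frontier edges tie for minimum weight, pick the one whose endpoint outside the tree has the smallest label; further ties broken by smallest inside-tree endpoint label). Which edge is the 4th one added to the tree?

Prim, starting at 0.
Step 1: cheapest edge leaving the tree is 0–3 (2); add 3.
Step 2: cheapest edge leaving the tree is 3–5 (5); add 5.
Step 3: cheapest edge leaving the tree is 0–1 (8); add 1.
Step 4: cheapest edge leaving the tree is 1–4 (3); add 4.
Step 5: cheapest edge leaving the tree is 0–2 (17); add 2.
The 4th edge added is 1–4.

1-4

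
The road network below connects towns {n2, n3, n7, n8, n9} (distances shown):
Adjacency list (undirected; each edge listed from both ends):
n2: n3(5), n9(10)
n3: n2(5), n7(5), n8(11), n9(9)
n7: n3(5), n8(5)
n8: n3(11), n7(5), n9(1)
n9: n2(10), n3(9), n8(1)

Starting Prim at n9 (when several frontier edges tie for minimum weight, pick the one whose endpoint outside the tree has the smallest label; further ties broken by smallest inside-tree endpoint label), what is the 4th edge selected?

n2-n3

Grow the tree from n9 using Prim:
Step 1: frontier [n8—n9 1, n3—n9 9, n2—n9 10] → take n8—n9 (1); add n8.
Step 2: frontier [n7—n8 5, n3—n8 11, n3—n9 9, n2—n9 10] → take n7—n8 (5); add n7.
Step 3: frontier [n3—n7 5, n3—n8 11, n3—n9 9, n2—n9 10] → take n3—n7 (5); add n3.
Step 4: frontier [n2—n3 5, n2—n9 10] → take n2—n3 (5); add n2.
The 4th edge added is n2—n3.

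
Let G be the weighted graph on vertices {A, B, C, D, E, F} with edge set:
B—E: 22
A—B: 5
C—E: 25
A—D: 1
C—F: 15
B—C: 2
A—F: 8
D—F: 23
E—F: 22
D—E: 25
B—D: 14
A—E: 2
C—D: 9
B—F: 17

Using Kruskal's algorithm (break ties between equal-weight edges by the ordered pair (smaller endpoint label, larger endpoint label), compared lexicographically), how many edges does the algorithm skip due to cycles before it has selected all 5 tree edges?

Kruskal's algorithm — process edges by increasing weight (ties by edge label):
A—D (1): add. Components now {A,D} {B} {C} {E} {F}
A—E (2): add. Components now {A,D,E} {B} {C} {F}
B—C (2): add. Components now {A,D,E} {B,C} {F}
A—B (5): add. Components now {A,B,C,D,E} {F}
A—F (8): add. Components now {A,B,C,D,E,F}
Edges rejected before the tree was complete: 0.

0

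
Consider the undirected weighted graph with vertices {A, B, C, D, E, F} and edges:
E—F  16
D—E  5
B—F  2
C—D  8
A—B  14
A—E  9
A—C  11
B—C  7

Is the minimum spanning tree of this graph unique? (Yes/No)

Kruskal's algorithm — process edges by increasing weight (ties by edge label):
B—F (2): add — endpoints in different components.
D—E (5): add — endpoints in different components.
B—C (7): add — endpoints in different components.
C—D (8): add — endpoints in different components.
A—E (9): add — endpoints in different components.
Every non-tree edge has weight strictly greater than the heaviest edge on the tree path between its endpoints, so the MST is unique.

Yes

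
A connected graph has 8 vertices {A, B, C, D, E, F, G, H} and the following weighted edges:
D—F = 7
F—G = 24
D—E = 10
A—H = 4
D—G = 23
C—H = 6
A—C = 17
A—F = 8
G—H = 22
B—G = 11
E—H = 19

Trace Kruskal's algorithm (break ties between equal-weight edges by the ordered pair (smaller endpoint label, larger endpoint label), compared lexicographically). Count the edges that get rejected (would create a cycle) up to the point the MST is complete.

Kruskal's algorithm — process edges by increasing weight (ties by edge label):
A—H (4): add — endpoints in different components.
C—H (6): add — endpoints in different components.
D—F (7): add — endpoints in different components.
A—F (8): add — endpoints in different components.
D—E (10): add — endpoints in different components.
B—G (11): add — endpoints in different components.
A—C (17): skip — A and C already connected.
E—H (19): skip — E and H already connected.
G—H (22): add — endpoints in different components.
Edges rejected before the tree was complete: 2.

2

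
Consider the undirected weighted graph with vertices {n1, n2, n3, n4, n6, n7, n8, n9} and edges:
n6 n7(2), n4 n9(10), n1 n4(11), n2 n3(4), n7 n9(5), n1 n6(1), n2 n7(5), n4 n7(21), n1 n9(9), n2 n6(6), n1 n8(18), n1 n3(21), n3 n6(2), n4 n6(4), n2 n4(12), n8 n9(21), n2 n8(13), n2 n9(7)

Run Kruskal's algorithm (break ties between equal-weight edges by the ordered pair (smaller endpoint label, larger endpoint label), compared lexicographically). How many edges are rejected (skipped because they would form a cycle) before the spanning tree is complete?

Kruskal: consider edges lightest-first.
n1 n6 (1): add — endpoints in different components.
n3 n6 (2): add — endpoints in different components.
n6 n7 (2): add — endpoints in different components.
n2 n3 (4): add — endpoints in different components.
n4 n6 (4): add — endpoints in different components.
n2 n7 (5): skip — n2 and n7 already connected.
n7 n9 (5): add — endpoints in different components.
n2 n6 (6): skip — n6 and n2 already connected.
n2 n9 (7): skip — n9 and n2 already connected.
n1 n9 (9): skip — n9 and n1 already connected.
n4 n9 (10): skip — n9 and n4 already connected.
n1 n4 (11): skip — n1 and n4 already connected.
n2 n4 (12): skip — n4 and n2 already connected.
n2 n8 (13): add — endpoints in different components.
Edges rejected before the tree was complete: 7.

7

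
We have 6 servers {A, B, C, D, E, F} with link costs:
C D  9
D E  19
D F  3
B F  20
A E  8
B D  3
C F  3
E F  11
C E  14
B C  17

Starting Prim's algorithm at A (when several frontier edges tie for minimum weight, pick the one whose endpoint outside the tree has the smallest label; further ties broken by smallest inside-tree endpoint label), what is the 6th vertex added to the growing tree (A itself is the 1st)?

B

Prim's algorithm from A:
Step 1: frontier [A E 8] → take A E (8); add E.
Step 2: frontier [E F 11, C E 14, D E 19] → take E F (11); add F.
Step 3: frontier [C E 14, D E 19, C F 3, D F 3, B F 20] → take C F (3); add C.
Step 4: frontier [C D 9, B C 17, D E 19, D F 3, B F 20] → take D F (3); add D.
Step 5: frontier [B C 17, B D 3, B F 20] → take B D (3); add B.
Vertex order: A, E, F, C, D, B. The 6th vertex is B.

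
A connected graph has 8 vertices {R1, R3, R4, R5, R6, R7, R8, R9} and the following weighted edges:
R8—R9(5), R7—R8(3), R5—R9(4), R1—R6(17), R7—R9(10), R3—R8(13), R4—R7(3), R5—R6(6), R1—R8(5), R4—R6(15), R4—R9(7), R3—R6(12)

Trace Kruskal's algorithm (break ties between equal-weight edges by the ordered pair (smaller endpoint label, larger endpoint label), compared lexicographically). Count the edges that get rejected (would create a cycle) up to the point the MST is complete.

Kruskal: consider edges lightest-first.
R4—R7 (3): add — endpoints in different components.
R7—R8 (3): add — endpoints in different components.
R5—R9 (4): add — endpoints in different components.
R1—R8 (5): add — endpoints in different components.
R8—R9 (5): add — endpoints in different components.
R5—R6 (6): add — endpoints in different components.
R4—R9 (7): skip — R9 and R4 already connected.
R7—R9 (10): skip — R7 and R9 already connected.
R3—R6 (12): add — endpoints in different components.
Edges rejected before the tree was complete: 2.

2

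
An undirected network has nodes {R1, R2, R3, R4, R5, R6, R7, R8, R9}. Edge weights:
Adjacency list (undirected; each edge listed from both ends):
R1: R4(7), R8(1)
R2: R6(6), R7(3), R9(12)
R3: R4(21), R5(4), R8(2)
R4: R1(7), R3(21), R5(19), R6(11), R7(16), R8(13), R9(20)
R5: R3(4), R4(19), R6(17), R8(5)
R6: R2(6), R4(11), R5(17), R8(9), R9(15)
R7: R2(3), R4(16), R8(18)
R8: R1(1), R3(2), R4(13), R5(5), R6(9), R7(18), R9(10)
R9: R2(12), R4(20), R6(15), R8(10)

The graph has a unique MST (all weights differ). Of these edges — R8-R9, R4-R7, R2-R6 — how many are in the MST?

Sort edges by weight, then run Kruskal:
R1-R8 (1): add — endpoints in different components.
R3-R8 (2): add — endpoints in different components.
R2-R7 (3): add — endpoints in different components.
R3-R5 (4): add — endpoints in different components.
R5-R8 (5): skip — R8 and R5 already connected.
R2-R6 (6): add — endpoints in different components.
R1-R4 (7): add — endpoints in different components.
R6-R8 (9): add — endpoints in different components.
R8-R9 (10): add — endpoints in different components.
MST edge set: {R1-R8, R3-R8, R2-R7, R3-R5, R2-R6, R1-R4, R6-R8, R8-R9}.
Of the listed edges, {R8-R9, R2-R6} are in the MST → 2.

2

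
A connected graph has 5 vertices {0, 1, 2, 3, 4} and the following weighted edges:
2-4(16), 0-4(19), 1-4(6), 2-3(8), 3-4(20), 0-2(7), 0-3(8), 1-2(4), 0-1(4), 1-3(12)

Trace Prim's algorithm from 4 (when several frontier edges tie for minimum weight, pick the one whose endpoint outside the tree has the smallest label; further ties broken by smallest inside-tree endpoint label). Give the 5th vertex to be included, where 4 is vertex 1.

Grow the tree from 4 using Prim:
Step 1: frontier [1-4 6, 2-4 16, 0-4 19, 3-4 20] → take 1-4 (6); add 1.
Step 2: frontier [0-1 4, 1-2 4, 1-3 12, 2-4 16, 0-4 19, 3-4 20] → take 0-1 (4); add 0.
Step 3: frontier [0-2 7, 0-3 8, 1-2 4, 1-3 12, 2-4 16, 3-4 20] → take 1-2 (4); add 2.
Step 4: frontier [0-3 8, 1-3 12, 2-3 8, 3-4 20] → take 0-3 (8); add 3.
Vertex order: 4, 1, 0, 2, 3. The 5th vertex is 3.

3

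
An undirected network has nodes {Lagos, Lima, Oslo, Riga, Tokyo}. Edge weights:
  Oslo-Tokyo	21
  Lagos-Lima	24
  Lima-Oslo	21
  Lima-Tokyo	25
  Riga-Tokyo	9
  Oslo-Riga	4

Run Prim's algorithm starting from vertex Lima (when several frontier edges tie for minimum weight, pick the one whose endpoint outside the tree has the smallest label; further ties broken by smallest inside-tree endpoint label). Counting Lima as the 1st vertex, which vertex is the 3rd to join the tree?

Riga

Prim, starting at Lima.
Step 1: frontier [Lima-Oslo 21, Lagos-Lima 24, Lima-Tokyo 25] → take Lima-Oslo (21); add Oslo.
Step 2: frontier [Lagos-Lima 24, Lima-Tokyo 25, Oslo-Riga 4, Oslo-Tokyo 21] → take Oslo-Riga (4); add Riga.
Step 3: frontier [Lagos-Lima 24, Lima-Tokyo 25, Oslo-Tokyo 21, Riga-Tokyo 9] → take Riga-Tokyo (9); add Tokyo.
Step 4: frontier [Lagos-Lima 24] → take Lagos-Lima (24); add Lagos.
Vertex order: Lima, Oslo, Riga, Tokyo, Lagos. The 3rd vertex is Riga.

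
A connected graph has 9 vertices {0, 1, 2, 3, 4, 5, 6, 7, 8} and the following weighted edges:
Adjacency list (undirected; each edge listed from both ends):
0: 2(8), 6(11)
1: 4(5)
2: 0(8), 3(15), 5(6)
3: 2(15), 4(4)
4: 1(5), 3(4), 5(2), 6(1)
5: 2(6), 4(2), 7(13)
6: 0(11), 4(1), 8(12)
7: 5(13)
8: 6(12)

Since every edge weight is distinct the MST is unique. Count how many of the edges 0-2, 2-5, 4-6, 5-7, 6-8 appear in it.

5

Sort edges by weight, then run Kruskal:
4-6 (1): add — endpoints in different components.
4-5 (2): add — endpoints in different components.
3-4 (4): add — endpoints in different components.
1-4 (5): add — endpoints in different components.
2-5 (6): add — endpoints in different components.
0-2 (8): add — endpoints in different components.
0-6 (11): skip — 0 and 6 already connected.
6-8 (12): add — endpoints in different components.
5-7 (13): add — endpoints in different components.
MST edge set: {4-6, 4-5, 3-4, 1-4, 2-5, 0-2, 6-8, 5-7}.
Of the listed edges, {0-2, 2-5, 4-6, 5-7, 6-8} are in the MST → 5.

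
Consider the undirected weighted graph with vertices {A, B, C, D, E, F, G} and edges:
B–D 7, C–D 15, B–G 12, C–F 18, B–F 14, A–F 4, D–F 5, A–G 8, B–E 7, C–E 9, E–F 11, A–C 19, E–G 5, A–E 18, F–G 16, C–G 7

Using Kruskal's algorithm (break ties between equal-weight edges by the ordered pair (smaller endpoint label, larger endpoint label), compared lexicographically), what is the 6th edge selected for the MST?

C-G

Sort edges by weight, then run Kruskal:
A–F (4): add — endpoints in different components.
D–F (5): add — endpoints in different components.
E–G (5): add — endpoints in different components.
B–D (7): add — endpoints in different components.
B–E (7): add — endpoints in different components.
C–G (7): add — endpoints in different components.
The 6th edge added is C–G.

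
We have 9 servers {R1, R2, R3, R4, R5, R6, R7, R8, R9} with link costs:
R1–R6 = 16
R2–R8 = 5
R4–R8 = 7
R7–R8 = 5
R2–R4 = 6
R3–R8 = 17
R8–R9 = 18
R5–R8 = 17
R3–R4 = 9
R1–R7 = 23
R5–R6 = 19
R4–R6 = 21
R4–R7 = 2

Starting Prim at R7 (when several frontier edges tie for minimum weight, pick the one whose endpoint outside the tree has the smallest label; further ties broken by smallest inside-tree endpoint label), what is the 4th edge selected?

Prim, starting at R7.
Step 1: frontier [R4–R7 2, R7–R8 5, R1–R7 23] → take R4–R7 (2); add R4.
Step 2: frontier [R2–R4 6, R4–R8 7, R3–R4 9, R4–R6 21, R7–R8 5, R1–R7 23] → take R7–R8 (5); add R8.
Step 3: frontier [R2–R4 6, R3–R4 9, R4–R6 21, R1–R7 23, R2–R8 5, R3–R8 17, R5–R8 17, R8–R9 18] → take R2–R8 (5); add R2.
Step 4: frontier [R3–R4 9, R4–R6 21, R1–R7 23, R3–R8 17, R5–R8 17, R8–R9 18] → take R3–R4 (9); add R3.
Step 5: frontier [R4–R6 21, R1–R7 23, R5–R8 17, R8–R9 18] → take R5–R8 (17); add R5.
Step 6: frontier [R4–R6 21, R5–R6 19, R1–R7 23, R8–R9 18] → take R8–R9 (18); add R9.
Step 7: frontier [R4–R6 21, R5–R6 19, R1–R7 23] → take R5–R6 (19); add R6.
Step 8: frontier [R1–R6 16, R1–R7 23] → take R1–R6 (16); add R1.
The 4th edge added is R3–R4.

R3-R4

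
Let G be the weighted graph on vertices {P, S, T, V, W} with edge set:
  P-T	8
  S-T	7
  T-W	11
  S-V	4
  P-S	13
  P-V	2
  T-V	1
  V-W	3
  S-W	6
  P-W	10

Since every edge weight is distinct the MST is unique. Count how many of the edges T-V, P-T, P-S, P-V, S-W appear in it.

Sort edges by weight, then run Kruskal:
T-V (1): add. Components now {T,V} {W} {P} {S}
P-V (2): add. Components now {P,T,V} {W} {S}
V-W (3): add. Components now {P,T,V,W} {S}
S-V (4): add. Components now {P,S,T,V,W}
MST edge set: {T-V, P-V, V-W, S-V}.
Of the listed edges, {T-V, P-V} are in the MST → 2.

2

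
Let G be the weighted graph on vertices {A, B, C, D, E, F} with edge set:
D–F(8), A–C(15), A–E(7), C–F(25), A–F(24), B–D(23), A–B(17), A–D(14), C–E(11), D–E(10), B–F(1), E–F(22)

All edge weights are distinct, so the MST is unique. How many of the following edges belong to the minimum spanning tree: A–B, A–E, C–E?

Sort edges by weight, then run Kruskal:
B–F (1): add. Components now {A} {B,F} {C} {D} {E}
A–E (7): add. Components now {A,E} {B,F} {C} {D}
D–F (8): add. Components now {A,E} {B,D,F} {C}
D–E (10): add. Components now {A,B,D,E,F} {C}
C–E (11): add. Components now {A,B,C,D,E,F}
MST edge set: {B–F, A–E, D–F, D–E, C–E}.
Of the listed edges, {A–E, C–E} are in the MST → 2.

2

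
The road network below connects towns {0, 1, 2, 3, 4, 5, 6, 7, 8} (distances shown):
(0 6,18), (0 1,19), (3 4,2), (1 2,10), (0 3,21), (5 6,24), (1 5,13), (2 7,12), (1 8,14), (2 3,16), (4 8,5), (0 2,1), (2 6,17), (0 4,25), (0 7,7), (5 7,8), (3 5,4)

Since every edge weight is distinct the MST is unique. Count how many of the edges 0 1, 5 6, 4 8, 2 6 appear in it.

2

Kruskal's algorithm — process edges by increasing weight (ties by edge label):
0 2 (1): add — endpoints in different components.
3 4 (2): add — endpoints in different components.
3 5 (4): add — endpoints in different components.
4 8 (5): add — endpoints in different components.
0 7 (7): add — endpoints in different components.
5 7 (8): add — endpoints in different components.
1 2 (10): add — endpoints in different components.
2 7 (12): skip — 2 and 7 already connected.
1 5 (13): skip — 1 and 5 already connected.
1 8 (14): skip — 1 and 8 already connected.
2 3 (16): skip — 2 and 3 already connected.
2 6 (17): add — endpoints in different components.
MST edge set: {0 2, 3 4, 3 5, 4 8, 0 7, 5 7, 1 2, 2 6}.
Of the listed edges, {4 8, 2 6} are in the MST → 2.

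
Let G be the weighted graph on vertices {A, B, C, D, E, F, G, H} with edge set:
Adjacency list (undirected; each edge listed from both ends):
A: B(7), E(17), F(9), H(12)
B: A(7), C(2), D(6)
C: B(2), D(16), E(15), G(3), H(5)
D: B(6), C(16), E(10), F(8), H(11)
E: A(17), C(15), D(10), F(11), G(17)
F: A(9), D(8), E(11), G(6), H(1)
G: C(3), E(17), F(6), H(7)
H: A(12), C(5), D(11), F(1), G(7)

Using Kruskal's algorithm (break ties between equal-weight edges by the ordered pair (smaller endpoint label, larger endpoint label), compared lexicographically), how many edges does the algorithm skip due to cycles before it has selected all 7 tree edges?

4

Kruskal's algorithm — process edges by increasing weight (ties by edge label):
F—H (1): add — endpoints in different components.
B—C (2): add — endpoints in different components.
C—G (3): add — endpoints in different components.
C—H (5): add — endpoints in different components.
B—D (6): add — endpoints in different components.
F—G (6): skip — F and G already connected.
A—B (7): add — endpoints in different components.
G—H (7): skip — G and H already connected.
D—F (8): skip — D and F already connected.
A—F (9): skip — A and F already connected.
D—E (10): add — endpoints in different components.
Edges rejected before the tree was complete: 4.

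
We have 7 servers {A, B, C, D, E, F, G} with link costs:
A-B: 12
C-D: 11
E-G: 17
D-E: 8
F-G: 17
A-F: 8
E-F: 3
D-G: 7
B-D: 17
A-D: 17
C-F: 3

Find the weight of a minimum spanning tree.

41

Prim's algorithm from D:
Step 1: frontier [D-G 7, D-E 8, C-D 11, A-D 17, B-D 17] → take D-G (7); add G.
Step 2: frontier [D-E 8, C-D 11, A-D 17, B-D 17, E-G 17, F-G 17] → take D-E (8); add E.
Step 3: frontier [C-D 11, A-D 17, B-D 17, E-F 3, F-G 17] → take E-F (3); add F.
Step 4: frontier [C-D 11, A-D 17, B-D 17, C-F 3, A-F 8] → take C-F (3); add C.
Step 5: frontier [A-D 17, B-D 17, A-F 8] → take A-F (8); add A.
Step 6: frontier [A-B 12, B-D 17] → take A-B (12); add B.
MST edges: D-G, D-E, E-F, C-F, A-F, A-B; total weight 7+8+3+3+8+12 = 41.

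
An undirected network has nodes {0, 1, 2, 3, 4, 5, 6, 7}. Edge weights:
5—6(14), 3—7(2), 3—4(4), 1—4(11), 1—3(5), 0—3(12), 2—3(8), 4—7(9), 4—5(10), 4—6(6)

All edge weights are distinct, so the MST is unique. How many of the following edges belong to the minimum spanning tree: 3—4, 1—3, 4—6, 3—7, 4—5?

Sort edges by weight, then run Kruskal:
3—7 (2): add — endpoints in different components.
3—4 (4): add — endpoints in different components.
1—3 (5): add — endpoints in different components.
4—6 (6): add — endpoints in different components.
2—3 (8): add — endpoints in different components.
4—7 (9): skip — 4 and 7 already connected.
4—5 (10): add — endpoints in different components.
1—4 (11): skip — 1 and 4 already connected.
0—3 (12): add — endpoints in different components.
MST edge set: {3—7, 3—4, 1—3, 4—6, 2—3, 4—5, 0—3}.
Of the listed edges, {3—4, 1—3, 4—6, 3—7, 4—5} are in the MST → 5.

5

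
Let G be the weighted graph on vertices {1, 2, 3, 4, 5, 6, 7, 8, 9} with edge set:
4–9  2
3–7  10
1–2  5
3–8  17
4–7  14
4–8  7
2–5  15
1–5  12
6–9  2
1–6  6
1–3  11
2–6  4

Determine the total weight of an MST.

Sort edges by weight, then run Kruskal:
4–9 (2): add — endpoints in different components.
6–9 (2): add — endpoints in different components.
2–6 (4): add — endpoints in different components.
1–2 (5): add — endpoints in different components.
1–6 (6): skip — 1 and 6 already connected.
4–8 (7): add — endpoints in different components.
3–7 (10): add — endpoints in different components.
1–3 (11): add — endpoints in different components.
1–5 (12): add — endpoints in different components.
MST edges: 4–9, 6–9, 2–6, 1–2, 4–8, 3–7, 1–3, 1–5; total weight 2+2+4+5+7+10+11+12 = 53.

53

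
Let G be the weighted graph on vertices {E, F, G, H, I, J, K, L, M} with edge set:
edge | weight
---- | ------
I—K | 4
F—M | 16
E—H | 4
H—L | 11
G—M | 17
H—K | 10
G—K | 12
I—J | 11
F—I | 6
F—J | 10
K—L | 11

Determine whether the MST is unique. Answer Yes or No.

No

Kruskal: consider edges lightest-first.
E—H (4): add — endpoints in different components.
I—K (4): add — endpoints in different components.
F—I (6): add — endpoints in different components.
F—J (10): add — endpoints in different components.
H—K (10): add — endpoints in different components.
H—L (11): add — endpoints in different components.
I—J (11): skip — I and J already connected.
K—L (11): skip — K and L already connected.
G—K (12): add — endpoints in different components.
F—M (16): add — endpoints in different components.
Non-tree edge K—L has weight 11, equal to the heaviest edge on its tree cycle — swapping gives another MST of the same weight. Not unique.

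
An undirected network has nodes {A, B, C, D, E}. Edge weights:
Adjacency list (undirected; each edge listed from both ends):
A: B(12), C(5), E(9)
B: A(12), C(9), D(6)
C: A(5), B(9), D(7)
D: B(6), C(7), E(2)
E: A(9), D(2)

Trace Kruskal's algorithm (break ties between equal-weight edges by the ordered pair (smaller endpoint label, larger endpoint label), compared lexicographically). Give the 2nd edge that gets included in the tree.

A-C

Kruskal: consider edges lightest-first.
D—E (2): add — endpoints in different components.
A—C (5): add — endpoints in different components.
B—D (6): add — endpoints in different components.
C—D (7): add — endpoints in different components.
The 2nd edge added is A—C.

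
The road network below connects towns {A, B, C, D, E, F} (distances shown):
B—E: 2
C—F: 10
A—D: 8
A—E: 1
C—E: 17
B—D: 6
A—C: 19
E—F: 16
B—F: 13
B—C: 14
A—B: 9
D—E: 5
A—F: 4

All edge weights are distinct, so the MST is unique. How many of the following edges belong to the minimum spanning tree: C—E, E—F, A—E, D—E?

2

Kruskal's algorithm — process edges by increasing weight (ties by edge label):
A—E (1): add. Components now {A,E} {B} {C} {D} {F}
B—E (2): add. Components now {A,B,E} {C} {D} {F}
A—F (4): add. Components now {A,B,E,F} {C} {D}
D—E (5): add. Components now {A,B,D,E,F} {C}
B—D (6): skip — B and D already connected.
A—D (8): skip — A and D already connected.
A—B (9): skip — A and B already connected.
C—F (10): add. Components now {A,B,C,D,E,F}
MST edge set: {A—E, B—E, A—F, D—E, C—F}.
Of the listed edges, {A—E, D—E} are in the MST → 2.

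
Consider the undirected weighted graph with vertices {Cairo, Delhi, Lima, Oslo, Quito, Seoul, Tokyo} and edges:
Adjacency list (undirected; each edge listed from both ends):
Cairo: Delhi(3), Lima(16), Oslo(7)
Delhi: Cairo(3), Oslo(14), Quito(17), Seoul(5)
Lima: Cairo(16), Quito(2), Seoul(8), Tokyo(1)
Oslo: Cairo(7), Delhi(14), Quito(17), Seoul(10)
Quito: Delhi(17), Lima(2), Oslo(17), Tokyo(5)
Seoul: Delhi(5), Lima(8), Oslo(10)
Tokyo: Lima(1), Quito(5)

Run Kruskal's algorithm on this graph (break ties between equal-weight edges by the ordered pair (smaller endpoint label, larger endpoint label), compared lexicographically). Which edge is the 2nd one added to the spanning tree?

Sort edges by weight, then run Kruskal:
Lima–Tokyo (1): add. Components now {Oslo} {Lima,Tokyo} {Seoul} {Cairo} {Delhi} {Quito}
Lima–Quito (2): add. Components now {Oslo} {Lima,Quito,Tokyo} {Seoul} {Cairo} {Delhi}
Cairo–Delhi (3): add. Components now {Oslo} {Lima,Quito,Tokyo} {Seoul} {Cairo,Delhi}
Delhi–Seoul (5): add. Components now {Oslo} {Lima,Quito,Tokyo} {Cairo,Delhi,Seoul}
Quito–Tokyo (5): skip — Tokyo and Quito already connected.
Cairo–Oslo (7): add. Components now {Cairo,Delhi,Oslo,Seoul} {Lima,Quito,Tokyo}
Lima–Seoul (8): add. Components now {Cairo,Delhi,Lima,Oslo,Quito,Seoul,Tokyo}
The 2nd edge added is Lima–Quito.

Lima-Quito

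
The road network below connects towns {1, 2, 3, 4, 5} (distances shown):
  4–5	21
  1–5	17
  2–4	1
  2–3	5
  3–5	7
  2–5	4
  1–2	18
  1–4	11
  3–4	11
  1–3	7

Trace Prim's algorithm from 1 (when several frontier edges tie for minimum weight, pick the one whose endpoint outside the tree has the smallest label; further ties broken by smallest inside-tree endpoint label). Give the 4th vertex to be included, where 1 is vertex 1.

4

Grow the tree from 1 using Prim:
Step 1: frontier [1–3 7, 1–4 11, 1–5 17, 1–2 18] → take 1–3 (7); add 3.
Step 2: frontier [1–4 11, 1–5 17, 1–2 18, 2–3 5, 3–5 7, 3–4 11] → take 2–3 (5); add 2.
Step 3: frontier [1–4 11, 1–5 17, 2–4 1, 2–5 4, 3–5 7, 3–4 11] → take 2–4 (1); add 4.
Step 4: frontier [1–5 17, 2–5 4, 3–5 7, 4–5 21] → take 2–5 (4); add 5.
Vertex order: 1, 3, 2, 4, 5. The 4th vertex is 4.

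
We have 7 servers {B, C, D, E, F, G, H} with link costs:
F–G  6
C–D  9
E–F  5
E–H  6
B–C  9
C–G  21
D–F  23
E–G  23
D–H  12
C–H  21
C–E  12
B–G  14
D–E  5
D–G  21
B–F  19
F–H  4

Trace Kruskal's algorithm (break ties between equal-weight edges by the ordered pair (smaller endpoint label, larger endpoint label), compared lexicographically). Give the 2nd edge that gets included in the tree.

D-E

Kruskal's algorithm — process edges by increasing weight (ties by edge label):
F–H (4): add. Components now {B} {C} {D} {E} {F,H} {G}
D–E (5): add. Components now {B} {C} {D,E} {F,H} {G}
E–F (5): add. Components now {B} {C} {D,E,F,H} {G}
E–H (6): skip — E and H already connected.
F–G (6): add. Components now {B} {C} {D,E,F,G,H}
B–C (9): add. Components now {B,C} {D,E,F,G,H}
C–D (9): add. Components now {B,C,D,E,F,G,H}
The 2nd edge added is D–E.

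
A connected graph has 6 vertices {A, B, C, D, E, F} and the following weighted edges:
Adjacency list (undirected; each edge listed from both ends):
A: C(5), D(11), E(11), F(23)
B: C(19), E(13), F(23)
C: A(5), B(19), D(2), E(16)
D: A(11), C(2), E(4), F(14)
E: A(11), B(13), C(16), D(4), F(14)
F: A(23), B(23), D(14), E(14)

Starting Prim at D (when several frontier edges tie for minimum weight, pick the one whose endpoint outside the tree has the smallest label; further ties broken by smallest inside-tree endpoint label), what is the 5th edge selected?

Prim's algorithm from D:
Step 1: cheapest edge leaving the tree is C-D (2); add C.
Step 2: cheapest edge leaving the tree is D-E (4); add E.
Step 3: cheapest edge leaving the tree is A-C (5); add A.
Step 4: cheapest edge leaving the tree is B-E (13); add B.
Step 5: cheapest edge leaving the tree is D-F (14); add F.
The 5th edge added is D-F.

D-F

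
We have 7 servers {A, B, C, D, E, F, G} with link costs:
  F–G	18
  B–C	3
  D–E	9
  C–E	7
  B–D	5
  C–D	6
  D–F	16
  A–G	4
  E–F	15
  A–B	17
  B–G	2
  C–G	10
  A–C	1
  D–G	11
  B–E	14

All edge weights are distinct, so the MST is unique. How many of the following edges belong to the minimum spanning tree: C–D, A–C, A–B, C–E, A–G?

2

Sort edges by weight, then run Kruskal:
A–C (1): add — endpoints in different components.
B–G (2): add — endpoints in different components.
B–C (3): add — endpoints in different components.
A–G (4): skip — A and G already connected.
B–D (5): add — endpoints in different components.
C–D (6): skip — C and D already connected.
C–E (7): add — endpoints in different components.
D–E (9): skip — D and E already connected.
C–G (10): skip — C and G already connected.
D–G (11): skip — D and G already connected.
B–E (14): skip — B and E already connected.
E–F (15): add — endpoints in different components.
MST edge set: {A–C, B–G, B–C, B–D, C–E, E–F}.
Of the listed edges, {A–C, C–E} are in the MST → 2.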